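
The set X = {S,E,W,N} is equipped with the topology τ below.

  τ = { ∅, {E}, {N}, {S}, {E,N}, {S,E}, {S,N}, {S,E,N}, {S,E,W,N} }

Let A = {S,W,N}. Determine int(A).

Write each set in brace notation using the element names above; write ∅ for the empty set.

opens ⊆ A: ∅, {S}, {N}, {S,N}; union → int = {S,N}

{S,N}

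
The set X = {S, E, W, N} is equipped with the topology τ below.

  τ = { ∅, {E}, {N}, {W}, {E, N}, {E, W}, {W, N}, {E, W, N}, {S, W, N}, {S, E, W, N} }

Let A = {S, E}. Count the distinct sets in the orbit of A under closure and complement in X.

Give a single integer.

cl via duality: int({W, N}) = {W, N}, so X∖{W, N} = {S, E}
Write k for closure, c for complement:
  1. A     = {S, E}
  2. cA    = {W, N}
  3. kcA   = {S, W, N}
  4. ckcA  = {E}
applying k or c yields no new set

4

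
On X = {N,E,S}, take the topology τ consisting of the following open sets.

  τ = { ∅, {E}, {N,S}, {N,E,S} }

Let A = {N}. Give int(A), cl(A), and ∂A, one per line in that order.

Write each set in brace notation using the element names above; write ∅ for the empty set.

int(A) = ∅
cl(A)  = {N,S}
∂A     = {N,S}

open subsets of A: ∅; so int(A) = ∅
closure: X∖int(X∖A) = X∖{E} = {N,S}
∂A = {N,S} minus ∅ = {N,S}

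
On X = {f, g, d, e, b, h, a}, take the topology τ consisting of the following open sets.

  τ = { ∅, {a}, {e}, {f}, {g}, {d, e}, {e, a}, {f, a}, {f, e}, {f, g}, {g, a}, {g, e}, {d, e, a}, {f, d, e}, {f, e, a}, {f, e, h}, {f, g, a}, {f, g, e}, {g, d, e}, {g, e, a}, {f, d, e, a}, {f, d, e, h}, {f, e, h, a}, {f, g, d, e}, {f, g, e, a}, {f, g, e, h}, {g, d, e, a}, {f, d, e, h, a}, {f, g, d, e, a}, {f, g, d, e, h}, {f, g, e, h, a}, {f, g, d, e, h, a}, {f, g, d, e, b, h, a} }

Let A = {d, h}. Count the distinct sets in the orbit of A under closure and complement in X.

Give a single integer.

complement {f, g, e, b, a}; its interior {f, g, e, a}; cl(A) = X∖{f, g, e, a} = {d, b, h}
With k = closure, c = complement:
  1. A     = {d, h}
  2. kA    = {d, b, h}
  3. cA    = {f, g, e, b, a}
  4. ckA   = {f, g, e, a}
  5. kcA   = {f, g, d, e, b, h, a}
  6. ckcA  = ∅
k, c of each give nothing new

6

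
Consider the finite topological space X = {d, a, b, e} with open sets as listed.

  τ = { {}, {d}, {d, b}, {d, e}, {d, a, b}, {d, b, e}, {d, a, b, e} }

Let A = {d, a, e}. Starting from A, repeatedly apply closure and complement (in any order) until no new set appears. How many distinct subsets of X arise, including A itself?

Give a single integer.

complement {b}; its interior {}; cl(A) = X∖{} = {d, a, b, e}
With k = closure, c = complement:
  1. A     = {d, a, e}
  2. kA    = {d, a, b, e}
  3. cA    = {b}
  4. ckA   = {}
  5. kcA   = {a, b}
  6. ckcA  = {d, e}
k, c of each give nothing new

6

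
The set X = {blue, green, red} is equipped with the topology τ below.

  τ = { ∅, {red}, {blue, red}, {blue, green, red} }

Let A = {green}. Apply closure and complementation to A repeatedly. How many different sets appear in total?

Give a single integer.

4

cl via duality: int({blue, red}) = {blue, red}, so X∖{blue, red} = {green}
Write k for closure, c for complement:
  1. A     = {green}
  2. cA    = {blue, red}
  3. kcA   = {blue, green, red}
  4. ckcA  = ∅
applying k or c yields no new set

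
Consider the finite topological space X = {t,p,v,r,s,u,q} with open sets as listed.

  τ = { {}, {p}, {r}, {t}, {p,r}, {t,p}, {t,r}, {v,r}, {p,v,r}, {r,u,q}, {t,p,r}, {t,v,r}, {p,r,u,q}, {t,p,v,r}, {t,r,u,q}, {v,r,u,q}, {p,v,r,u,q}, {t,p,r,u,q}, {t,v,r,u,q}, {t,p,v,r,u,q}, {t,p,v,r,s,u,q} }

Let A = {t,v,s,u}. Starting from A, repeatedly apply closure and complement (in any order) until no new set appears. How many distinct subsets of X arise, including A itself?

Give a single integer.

8

closure: X∖int(X∖A) = X∖{p,r} = {t,v,s,u,q}
Let k=closure and c=complement:
  1. A     = {t,v,s,u}
  2. kA    = {t,v,s,u,q}
  3. cA    = {p,r,q}
  4. ckA   = {p,r}
  5. kcA   = {p,v,r,s,u,q}
  6. ckcA  = {t}
  7. kckcA = {t,s}
  8. ckckcA = {p,v,r,u,q}
— saturated at 8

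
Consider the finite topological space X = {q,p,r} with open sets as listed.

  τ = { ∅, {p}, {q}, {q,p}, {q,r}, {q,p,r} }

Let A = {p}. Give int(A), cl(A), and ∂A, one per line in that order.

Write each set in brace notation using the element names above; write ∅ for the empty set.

int(A) = {p}
cl(A)  = {p}
∂A     = ∅

open subsets of A: ∅, {p}; so int(A) = {p}
closure: X∖int(X∖A) = X∖{q,r} = {p}
∂A = {p} minus {p} = ∅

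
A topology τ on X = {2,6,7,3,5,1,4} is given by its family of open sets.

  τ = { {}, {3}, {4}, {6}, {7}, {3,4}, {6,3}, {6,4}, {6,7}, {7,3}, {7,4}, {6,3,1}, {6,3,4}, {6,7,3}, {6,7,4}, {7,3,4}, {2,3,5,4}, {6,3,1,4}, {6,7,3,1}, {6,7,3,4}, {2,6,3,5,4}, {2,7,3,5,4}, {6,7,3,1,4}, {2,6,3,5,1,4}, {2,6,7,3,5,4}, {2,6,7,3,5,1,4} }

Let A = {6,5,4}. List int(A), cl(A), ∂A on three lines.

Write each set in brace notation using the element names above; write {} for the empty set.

int(A) = {6,4}
cl(A)  = {2,6,5,1,4}
∂A     = {2,5,1}

opens ⊆ A: {}, {6}, {4}, {6,4}; union → int = {6,4}
complement {2,7,3,1}; its interior {7,3}; cl(A) = X∖{7,3} = {2,6,5,1,4}
boundary = {2,6,5,1,4} ∖ {6,4} = {2,5,1}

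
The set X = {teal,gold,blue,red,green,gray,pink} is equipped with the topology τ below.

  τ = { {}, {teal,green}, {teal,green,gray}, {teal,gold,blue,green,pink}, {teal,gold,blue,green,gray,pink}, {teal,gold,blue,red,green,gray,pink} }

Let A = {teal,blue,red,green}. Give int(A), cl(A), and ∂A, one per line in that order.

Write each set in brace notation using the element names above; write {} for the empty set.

int(A) = {teal,green}
cl(A)  = {teal,gold,blue,red,green,gray,pink}
∂A     = {gold,blue,red,gray,pink}

opens ⊆ A: {}, {teal,green}; union → int = {teal,green}
complement {gold,gray,pink}; its interior {}; cl(A) = X∖{} = {teal,gold,blue,red,green,gray,pink}
boundary = {teal,gold,blue,red,green,gray,pink} ∖ {teal,green} = {gold,blue,red,gray,pink}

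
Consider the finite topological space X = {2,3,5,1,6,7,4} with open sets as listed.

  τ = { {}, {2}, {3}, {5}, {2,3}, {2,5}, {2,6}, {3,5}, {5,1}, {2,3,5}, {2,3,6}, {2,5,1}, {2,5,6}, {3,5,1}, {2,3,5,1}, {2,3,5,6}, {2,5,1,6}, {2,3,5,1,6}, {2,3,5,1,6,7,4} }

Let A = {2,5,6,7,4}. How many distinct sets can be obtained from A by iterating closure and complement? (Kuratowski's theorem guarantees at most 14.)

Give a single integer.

closure: X∖int(X∖A) = X∖{3} = {2,5,1,6,7,4}
Let k=closure and c=complement:
  1. A     = {2,5,6,7,4}
  2. kA    = {2,5,1,6,7,4}
  3. cA    = {3,1}
  4. ckA   = {3}
  5. kcA   = {3,1,7,4}
  6. kckA  = {3,7,4}
  7. ckcA  = {2,5,6}
  8. ckckA = {2,5,1,6}
— saturated at 8

8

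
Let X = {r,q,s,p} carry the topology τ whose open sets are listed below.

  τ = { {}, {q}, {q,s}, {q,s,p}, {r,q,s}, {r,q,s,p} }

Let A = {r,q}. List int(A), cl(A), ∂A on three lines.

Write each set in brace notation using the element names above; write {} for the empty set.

int(A) = {q}
cl(A)  = {r,q,s,p}
∂A     = {r,s,p}

opens ⊆ A: {}, {q}; union → int = {q}
complement {s,p}; its interior {}; cl(A) = X∖{} = {r,q,s,p}
boundary = {r,q,s,p} ∖ {q} = {r,s,p}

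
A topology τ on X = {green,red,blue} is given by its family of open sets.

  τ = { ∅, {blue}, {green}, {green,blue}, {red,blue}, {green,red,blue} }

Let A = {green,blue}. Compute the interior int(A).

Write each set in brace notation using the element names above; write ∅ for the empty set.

{green,blue}

U open, U⊆A: ∅, {blue}, {green}, {green,blue}. int(A) = ⋃ = {green,blue}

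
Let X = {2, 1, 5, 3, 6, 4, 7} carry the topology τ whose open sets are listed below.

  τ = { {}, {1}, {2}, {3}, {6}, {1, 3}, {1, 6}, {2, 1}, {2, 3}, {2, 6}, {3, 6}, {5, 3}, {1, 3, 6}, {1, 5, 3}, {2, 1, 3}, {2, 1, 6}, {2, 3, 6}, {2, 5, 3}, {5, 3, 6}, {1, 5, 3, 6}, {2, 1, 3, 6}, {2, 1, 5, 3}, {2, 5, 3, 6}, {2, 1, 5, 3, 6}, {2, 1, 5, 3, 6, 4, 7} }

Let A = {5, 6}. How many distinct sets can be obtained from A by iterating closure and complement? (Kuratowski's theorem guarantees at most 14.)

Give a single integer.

closure: X∖int(X∖A) = X∖{2, 1, 3} = {5, 6, 4, 7}
Let k=closure and c=complement:
  1. A     = {5, 6}
  2. kA    = {5, 6, 4, 7}
  3. cA    = {2, 1, 3, 4, 7}
  4. ckA   = {2, 1, 3}
  5. kcA   = {2, 1, 5, 3, 4, 7}
  6. ckcA  = {6}
  7. kckcA = {6, 4, 7}
  8. ckckcA = {2, 1, 5, 3}
— saturated at 8

8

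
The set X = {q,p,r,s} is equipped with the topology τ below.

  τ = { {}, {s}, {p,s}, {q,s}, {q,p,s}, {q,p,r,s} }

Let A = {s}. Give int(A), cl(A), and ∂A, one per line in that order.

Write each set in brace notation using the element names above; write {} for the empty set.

int(A) = {s}
cl(A)  = {q,p,r,s}
∂A     = {q,p,r}

opens ⊆ A: {}, {s}; union → int = {s}
complement {q,p,r}; its interior {}; cl(A) = X∖{} = {q,p,r,s}
boundary = {q,p,r,s} ∖ {s} = {q,p,r}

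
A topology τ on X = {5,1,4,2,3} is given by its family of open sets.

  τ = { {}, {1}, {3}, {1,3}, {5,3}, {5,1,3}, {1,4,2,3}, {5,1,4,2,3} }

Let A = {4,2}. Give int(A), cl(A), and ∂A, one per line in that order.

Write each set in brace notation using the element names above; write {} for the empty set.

int(A) = {}
cl(A)  = {4,2}
∂A     = {4,2}

U open, U⊆A: {}. int(A) = ⋃ = {}
X∖A={5,1,3}, int(X∖A)={5,1,3}, hence cl(A)={4,2}
∂A: remove int from cl → {4,2}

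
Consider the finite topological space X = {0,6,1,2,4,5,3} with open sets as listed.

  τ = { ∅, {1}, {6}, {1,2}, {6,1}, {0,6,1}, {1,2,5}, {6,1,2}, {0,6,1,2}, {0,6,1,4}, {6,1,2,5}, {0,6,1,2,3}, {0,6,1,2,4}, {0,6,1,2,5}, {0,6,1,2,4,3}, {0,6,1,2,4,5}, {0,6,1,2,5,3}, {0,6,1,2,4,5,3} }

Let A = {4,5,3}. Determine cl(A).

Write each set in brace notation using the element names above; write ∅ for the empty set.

complement {0,6,1,2}; its interior {0,6,1,2}; cl(A) = X∖{0,6,1,2} = {4,5,3}

{4,5,3}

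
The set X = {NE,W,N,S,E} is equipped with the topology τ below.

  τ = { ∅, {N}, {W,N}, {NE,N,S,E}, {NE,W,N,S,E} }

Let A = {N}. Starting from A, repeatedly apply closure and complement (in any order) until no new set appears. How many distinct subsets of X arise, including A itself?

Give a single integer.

X∖A={NE,W,S,E}, int(X∖A)=∅, hence cl(A)={NE,W,N,S,E}
Orbit (k=closure, c=complement):
  1. A     = {N}
  2. kA    = {NE,W,N,S,E}
  3. cA    = {NE,W,S,E}
  4. ckA   = ∅
(closed under both — stop)

4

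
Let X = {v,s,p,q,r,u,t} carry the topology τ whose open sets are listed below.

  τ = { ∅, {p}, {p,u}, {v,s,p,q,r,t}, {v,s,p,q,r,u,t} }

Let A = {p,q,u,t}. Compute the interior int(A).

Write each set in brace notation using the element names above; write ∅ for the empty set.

U open, U⊆A: ∅, {p}, {p,u}. int(A) = ⋃ = {p,u}

{p,u}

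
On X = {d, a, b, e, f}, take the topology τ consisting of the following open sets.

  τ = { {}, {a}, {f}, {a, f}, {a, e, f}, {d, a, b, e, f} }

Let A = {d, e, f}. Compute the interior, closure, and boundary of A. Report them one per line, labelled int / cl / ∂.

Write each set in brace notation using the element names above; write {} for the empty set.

opens ⊆ A: {}, {f}; union → int = {f}
complement {a, b}; its interior {a}; cl(A) = X∖{a} = {d, b, e, f}
boundary = {d, b, e, f} ∖ {f} = {d, b, e}

int(A) = {f}
cl(A)  = {d, b, e, f}
∂A     = {d, b, e}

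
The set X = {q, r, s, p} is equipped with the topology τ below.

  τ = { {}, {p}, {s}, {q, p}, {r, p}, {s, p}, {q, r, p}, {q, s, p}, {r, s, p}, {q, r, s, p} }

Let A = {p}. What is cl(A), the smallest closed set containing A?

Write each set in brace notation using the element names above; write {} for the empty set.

{q, r, p}

X∖A={q, r, s}, int(X∖A)={s}, hence cl(A)={q, r, p}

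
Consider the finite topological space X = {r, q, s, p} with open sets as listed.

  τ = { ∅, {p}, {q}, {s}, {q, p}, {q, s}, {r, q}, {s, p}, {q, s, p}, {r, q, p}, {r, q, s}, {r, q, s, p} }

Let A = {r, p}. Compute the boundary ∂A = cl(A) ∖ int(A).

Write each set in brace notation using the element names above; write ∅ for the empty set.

U open, U⊆A: ∅, {p}. int(A) = ⋃ = {p}
X∖A={q, s}, int(X∖A)={q, s}, hence cl(A)={r, p}
∂A: remove int from cl → {r}

{r}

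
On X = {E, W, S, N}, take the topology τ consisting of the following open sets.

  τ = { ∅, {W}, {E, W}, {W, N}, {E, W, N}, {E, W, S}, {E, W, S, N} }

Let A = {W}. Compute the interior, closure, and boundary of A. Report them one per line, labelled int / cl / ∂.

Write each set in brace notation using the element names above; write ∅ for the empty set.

U open, U⊆A: ∅, {W}. int(A) = ⋃ = {W}
X∖A={E, S, N}, int(X∖A)=∅, hence cl(A)={E, W, S, N}
∂A: remove int from cl → {E, S, N}

int(A) = {W}
cl(A)  = {E, W, S, N}
∂A     = {E, S, N}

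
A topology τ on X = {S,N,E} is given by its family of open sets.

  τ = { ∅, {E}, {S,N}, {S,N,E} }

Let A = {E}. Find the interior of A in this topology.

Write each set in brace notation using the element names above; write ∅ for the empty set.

{E}

opens ⊆ A: ∅, {E}; union → int = {E}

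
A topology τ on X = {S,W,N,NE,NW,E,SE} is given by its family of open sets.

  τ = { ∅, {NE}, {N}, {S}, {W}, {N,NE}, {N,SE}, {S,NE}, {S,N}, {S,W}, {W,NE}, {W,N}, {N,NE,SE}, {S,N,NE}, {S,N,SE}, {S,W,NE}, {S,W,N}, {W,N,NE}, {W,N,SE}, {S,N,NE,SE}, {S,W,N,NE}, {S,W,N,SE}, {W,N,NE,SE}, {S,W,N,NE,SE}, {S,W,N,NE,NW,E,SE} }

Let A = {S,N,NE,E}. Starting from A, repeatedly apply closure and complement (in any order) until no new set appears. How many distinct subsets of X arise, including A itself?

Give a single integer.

X∖A={W,NW,SE}, int(X∖A)={W}, hence cl(A)={S,N,NE,NW,E,SE}
Orbit (k=closure, c=complement):
  1. A     = {S,N,NE,E}
  2. kA    = {S,N,NE,NW,E,SE}
  3. cA    = {W,NW,SE}
  4. ckA   = {W}
  5. kcA   = {W,NW,E,SE}
  6. kckA  = {W,NW,E}
  7. ckcA  = {S,N,NE}
  8. ckckA = {S,N,NE,SE}
(closed under both — stop)

8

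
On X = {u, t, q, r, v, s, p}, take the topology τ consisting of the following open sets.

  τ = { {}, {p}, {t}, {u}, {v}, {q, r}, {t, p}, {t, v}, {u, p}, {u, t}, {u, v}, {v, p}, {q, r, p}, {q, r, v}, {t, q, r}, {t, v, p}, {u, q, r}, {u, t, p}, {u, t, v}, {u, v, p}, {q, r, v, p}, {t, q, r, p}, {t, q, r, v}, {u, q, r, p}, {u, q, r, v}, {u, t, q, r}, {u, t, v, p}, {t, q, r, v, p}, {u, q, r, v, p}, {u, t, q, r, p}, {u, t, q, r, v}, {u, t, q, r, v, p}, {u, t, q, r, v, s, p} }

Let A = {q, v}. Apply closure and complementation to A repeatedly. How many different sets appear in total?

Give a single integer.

complement {u, t, r, s, p}; its interior {u, t, p}; cl(A) = X∖{u, t, p} = {q, r, v, s}
With k = closure, c = complement:
  1. A     = {q, v}
  2. kA    = {q, r, v, s}
  3. cA    = {u, t, r, s, p}
  4. ckA   = {u, t, p}
  5. kcA   = {u, t, q, r, s, p}
  6. kckA  = {u, t, s, p}
  7. ckcA  = {v}
  8. ckckA = {q, r, v}
  9. kckcA = {v, s}
  10. ckckcA = {u, t, q, r, p}
k, c of each give nothing new

10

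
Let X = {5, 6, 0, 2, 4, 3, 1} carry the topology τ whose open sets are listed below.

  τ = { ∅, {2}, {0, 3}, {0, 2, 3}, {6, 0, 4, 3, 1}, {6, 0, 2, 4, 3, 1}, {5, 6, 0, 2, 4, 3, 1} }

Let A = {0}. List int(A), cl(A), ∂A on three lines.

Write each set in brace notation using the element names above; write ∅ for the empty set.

int(A) = ∅
cl(A)  = {5, 6, 0, 4, 3, 1}
∂A     = {5, 6, 0, 4, 3, 1}

opens ⊆ A: ∅; union → int = ∅
complement {5, 6, 2, 4, 3, 1}; its interior {2}; cl(A) = X∖{2} = {5, 6, 0, 4, 3, 1}
boundary = {5, 6, 0, 4, 3, 1} ∖ ∅ = {5, 6, 0, 4, 3, 1}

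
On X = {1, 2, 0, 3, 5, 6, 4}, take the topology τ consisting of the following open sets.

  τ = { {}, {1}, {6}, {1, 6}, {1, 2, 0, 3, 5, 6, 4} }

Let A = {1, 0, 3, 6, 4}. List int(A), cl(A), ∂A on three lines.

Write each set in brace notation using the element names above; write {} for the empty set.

int(A) = {1, 6}
cl(A)  = {1, 2, 0, 3, 5, 6, 4}
∂A     = {2, 0, 3, 5, 4}

U open, U⊆A: {}, {6}, {1}, {1, 6}. int(A) = ⋃ = {1, 6}
X∖A={2, 5}, int(X∖A)={}, hence cl(A)={1, 2, 0, 3, 5, 6, 4}
∂A: remove int from cl → {2, 0, 3, 5, 4}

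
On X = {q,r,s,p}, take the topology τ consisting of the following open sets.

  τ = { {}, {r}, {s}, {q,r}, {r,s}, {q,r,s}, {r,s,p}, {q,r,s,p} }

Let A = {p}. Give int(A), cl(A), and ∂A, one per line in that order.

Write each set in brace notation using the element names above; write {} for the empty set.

U open, U⊆A: {}. int(A) = ⋃ = {}
X∖A={q,r,s}, int(X∖A)={q,r,s}, hence cl(A)={p}
∂A: remove int from cl → {p}

int(A) = {}
cl(A)  = {p}
∂A     = {p}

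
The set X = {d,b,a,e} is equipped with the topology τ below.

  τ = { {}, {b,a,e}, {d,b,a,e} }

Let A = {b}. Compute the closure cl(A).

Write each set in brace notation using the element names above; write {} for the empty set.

X∖A={d,a,e}, int(X∖A)={}, hence cl(A)={d,b,a,e}

{d,b,a,e}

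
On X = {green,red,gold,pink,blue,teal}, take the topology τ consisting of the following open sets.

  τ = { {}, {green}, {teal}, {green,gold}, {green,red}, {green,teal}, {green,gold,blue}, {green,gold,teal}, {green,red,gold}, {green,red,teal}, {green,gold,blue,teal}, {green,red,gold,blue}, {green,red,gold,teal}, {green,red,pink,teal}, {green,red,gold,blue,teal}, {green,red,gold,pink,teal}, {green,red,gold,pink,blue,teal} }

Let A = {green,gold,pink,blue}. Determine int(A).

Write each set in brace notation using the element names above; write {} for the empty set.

{green,gold,blue}

open subsets of A: {}, {green}, {green,gold}, {green,gold,blue}; so int(A) = {green,gold,blue}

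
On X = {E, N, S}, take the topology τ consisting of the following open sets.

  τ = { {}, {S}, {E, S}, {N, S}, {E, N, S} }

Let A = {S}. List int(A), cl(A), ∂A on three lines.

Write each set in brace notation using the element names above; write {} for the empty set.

U open, U⊆A: {}, {S}. int(A) = ⋃ = {S}
X∖A={E, N}, int(X∖A)={}, hence cl(A)={E, N, S}
∂A: remove int from cl → {E, N}

int(A) = {S}
cl(A)  = {E, N, S}
∂A     = {E, N}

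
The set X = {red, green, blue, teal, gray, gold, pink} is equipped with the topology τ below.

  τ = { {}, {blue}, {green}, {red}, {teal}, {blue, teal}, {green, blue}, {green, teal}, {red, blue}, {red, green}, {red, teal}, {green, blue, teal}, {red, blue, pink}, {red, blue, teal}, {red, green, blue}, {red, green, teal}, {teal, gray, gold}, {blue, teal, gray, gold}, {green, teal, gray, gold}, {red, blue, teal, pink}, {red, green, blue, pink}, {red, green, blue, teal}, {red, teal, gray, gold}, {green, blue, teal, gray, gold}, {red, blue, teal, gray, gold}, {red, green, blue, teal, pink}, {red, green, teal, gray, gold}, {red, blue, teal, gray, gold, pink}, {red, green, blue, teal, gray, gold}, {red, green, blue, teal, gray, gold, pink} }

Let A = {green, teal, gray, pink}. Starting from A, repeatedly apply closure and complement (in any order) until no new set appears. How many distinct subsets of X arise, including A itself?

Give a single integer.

8

X∖A={red, blue, gold}, int(X∖A)={red, blue}, hence cl(A)={green, teal, gray, gold, pink}
Orbit (k=closure, c=complement):
  1. A     = {green, teal, gray, pink}
  2. kA    = {green, teal, gray, gold, pink}
  3. cA    = {red, blue, gold}
  4. ckA   = {red, blue}
  5. kcA   = {red, blue, gray, gold, pink}
  6. kckA  = {red, blue, pink}
  7. ckcA  = {green, teal}
  8. ckckA = {green, teal, gray, gold}
(closed under both — stop)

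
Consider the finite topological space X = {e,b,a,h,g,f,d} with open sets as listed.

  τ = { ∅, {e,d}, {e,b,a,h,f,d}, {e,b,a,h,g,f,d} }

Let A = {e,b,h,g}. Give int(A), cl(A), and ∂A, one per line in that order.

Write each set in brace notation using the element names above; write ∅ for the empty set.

opens ⊆ A: ∅; union → int = ∅
complement {a,f,d}; its interior ∅; cl(A) = X∖∅ = {e,b,a,h,g,f,d}
boundary = {e,b,a,h,g,f,d} ∖ ∅ = {e,b,a,h,g,f,d}

int(A) = ∅
cl(A)  = {e,b,a,h,g,f,d}
∂A     = {e,b,a,h,g,f,d}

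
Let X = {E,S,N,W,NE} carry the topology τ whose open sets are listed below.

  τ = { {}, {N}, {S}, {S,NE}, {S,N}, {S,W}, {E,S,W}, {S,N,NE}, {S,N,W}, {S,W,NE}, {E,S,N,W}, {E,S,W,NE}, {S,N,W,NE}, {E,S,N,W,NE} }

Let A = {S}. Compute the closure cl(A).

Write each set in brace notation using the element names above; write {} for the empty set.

{E,S,W,NE}

X∖A={E,N,W,NE}, int(X∖A)={N}, hence cl(A)={E,S,W,NE}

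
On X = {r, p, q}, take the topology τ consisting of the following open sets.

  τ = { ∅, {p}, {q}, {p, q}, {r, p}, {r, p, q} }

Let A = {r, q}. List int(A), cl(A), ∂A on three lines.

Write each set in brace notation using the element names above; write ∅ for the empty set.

opens ⊆ A: ∅, {q}; union → int = {q}
complement {p}; its interior {p}; cl(A) = X∖{p} = {r, q}
boundary = {r, q} ∖ {q} = {r}

int(A) = {q}
cl(A)  = {r, q}
∂A     = {r}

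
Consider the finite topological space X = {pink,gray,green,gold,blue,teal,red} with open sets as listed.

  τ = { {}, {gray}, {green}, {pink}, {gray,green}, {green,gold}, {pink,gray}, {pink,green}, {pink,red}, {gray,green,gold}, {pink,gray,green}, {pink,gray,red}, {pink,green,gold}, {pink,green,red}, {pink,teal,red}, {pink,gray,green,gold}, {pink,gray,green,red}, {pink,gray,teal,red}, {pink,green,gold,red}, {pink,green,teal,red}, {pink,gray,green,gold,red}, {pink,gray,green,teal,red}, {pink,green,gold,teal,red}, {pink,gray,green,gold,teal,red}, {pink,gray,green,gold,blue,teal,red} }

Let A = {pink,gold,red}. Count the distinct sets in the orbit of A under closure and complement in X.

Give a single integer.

closure: X∖int(X∖A) = X∖{gray,green} = {pink,gold,blue,teal,red}
Let k=closure and c=complement:
  1. A     = {pink,gold,red}
  2. kA    = {pink,gold,blue,teal,red}
  3. cA    = {gray,green,blue,teal}
  4. ckA   = {gray,green}
  5. kcA   = {gray,green,gold,blue,teal}
  6. kckA  = {gray,green,gold,blue}
  7. ckcA  = {pink,red}
  8. ckckA = {pink,teal,red}
  9. kckcA = {pink,blue,teal,red}
  10. ckckcA = {gray,green,gold}
— saturated at 10

10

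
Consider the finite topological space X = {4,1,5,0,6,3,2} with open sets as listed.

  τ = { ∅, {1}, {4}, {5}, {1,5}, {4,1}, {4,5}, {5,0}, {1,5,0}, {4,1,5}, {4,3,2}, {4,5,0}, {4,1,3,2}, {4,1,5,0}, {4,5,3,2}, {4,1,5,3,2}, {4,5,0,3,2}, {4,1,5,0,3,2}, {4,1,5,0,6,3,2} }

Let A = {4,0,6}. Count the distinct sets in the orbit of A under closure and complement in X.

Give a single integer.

complement {1,5,3,2}; its interior {1,5}; cl(A) = X∖{1,5} = {4,0,6,3,2}
With k = closure, c = complement:
  1. A     = {4,0,6}
  2. kA    = {4,0,6,3,2}
  3. cA    = {1,5,3,2}
  4. ckA   = {1,5}
  5. kcA   = {1,5,0,6,3,2}
  6. kckA  = {1,5,0,6}
  7. ckcA  = {4}
  8. ckckA = {4,3,2}
  9. kckcA = {4,6,3,2}
  10. ckckcA = {1,5,0}
k, c of each give nothing new

10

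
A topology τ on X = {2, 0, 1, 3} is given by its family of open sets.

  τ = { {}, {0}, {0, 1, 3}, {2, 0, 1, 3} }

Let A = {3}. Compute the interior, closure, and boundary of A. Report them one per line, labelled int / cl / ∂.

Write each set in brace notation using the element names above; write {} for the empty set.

int(A) = {}
cl(A)  = {2, 1, 3}
∂A     = {2, 1, 3}

opens ⊆ A: {}; union → int = {}
complement {2, 0, 1}; its interior {0}; cl(A) = X∖{0} = {2, 1, 3}
boundary = {2, 1, 3} ∖ {} = {2, 1, 3}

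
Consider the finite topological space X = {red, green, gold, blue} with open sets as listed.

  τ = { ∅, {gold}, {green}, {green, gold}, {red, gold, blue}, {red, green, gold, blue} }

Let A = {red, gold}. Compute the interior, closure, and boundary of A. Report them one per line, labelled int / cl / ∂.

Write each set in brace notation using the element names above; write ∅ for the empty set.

U open, U⊆A: ∅, {gold}. int(A) = ⋃ = {gold}
X∖A={green, blue}, int(X∖A)={green}, hence cl(A)={red, gold, blue}
∂A: remove int from cl → {red, blue}

int(A) = {gold}
cl(A)  = {red, gold, blue}
∂A     = {red, blue}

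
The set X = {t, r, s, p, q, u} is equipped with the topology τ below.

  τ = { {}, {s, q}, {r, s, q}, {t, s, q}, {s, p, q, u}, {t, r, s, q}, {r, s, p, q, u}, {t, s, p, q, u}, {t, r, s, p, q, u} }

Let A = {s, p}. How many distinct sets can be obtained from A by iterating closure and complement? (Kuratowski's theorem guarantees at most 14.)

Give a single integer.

4

complement {t, r, q, u}; its interior {}; cl(A) = X∖{} = {t, r, s, p, q, u}
With k = closure, c = complement:
  1. A     = {s, p}
  2. kA    = {t, r, s, p, q, u}
  3. cA    = {t, r, q, u}
  4. ckA   = {}
k, c of each give nothing new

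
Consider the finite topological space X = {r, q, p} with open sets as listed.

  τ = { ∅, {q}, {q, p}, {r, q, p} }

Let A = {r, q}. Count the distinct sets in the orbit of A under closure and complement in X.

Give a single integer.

6

closure: X∖int(X∖A) = X∖∅ = {r, q, p}
Let k=closure and c=complement:
  1. A     = {r, q}
  2. kA    = {r, q, p}
  3. cA    = {p}
  4. ckA   = ∅
  5. kcA   = {r, p}
  6. ckcA  = {q}
— saturated at 6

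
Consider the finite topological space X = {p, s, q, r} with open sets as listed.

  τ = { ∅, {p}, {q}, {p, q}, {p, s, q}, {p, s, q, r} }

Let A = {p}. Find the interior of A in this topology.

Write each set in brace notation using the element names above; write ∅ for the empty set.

{p}

U open, U⊆A: ∅, {p}. int(A) = ⋃ = {p}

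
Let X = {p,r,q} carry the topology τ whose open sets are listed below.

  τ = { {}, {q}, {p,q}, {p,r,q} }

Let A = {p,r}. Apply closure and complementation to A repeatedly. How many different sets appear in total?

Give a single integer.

4

X∖A={q}, int(X∖A)={q}, hence cl(A)={p,r}
Orbit (k=closure, c=complement):
  1. A     = {p,r}
  2. cA    = {q}
  3. kcA   = {p,r,q}
  4. ckcA  = {}
(closed under both — stop)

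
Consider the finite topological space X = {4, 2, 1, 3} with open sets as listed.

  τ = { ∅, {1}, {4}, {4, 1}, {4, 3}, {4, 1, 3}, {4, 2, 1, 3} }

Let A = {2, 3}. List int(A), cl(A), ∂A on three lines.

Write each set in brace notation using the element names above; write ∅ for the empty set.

int(A) = ∅
cl(A)  = {2, 3}
∂A     = {2, 3}

U open, U⊆A: ∅. int(A) = ⋃ = ∅
X∖A={4, 1}, int(X∖A)={4, 1}, hence cl(A)={2, 3}
∂A: remove int from cl → {2, 3}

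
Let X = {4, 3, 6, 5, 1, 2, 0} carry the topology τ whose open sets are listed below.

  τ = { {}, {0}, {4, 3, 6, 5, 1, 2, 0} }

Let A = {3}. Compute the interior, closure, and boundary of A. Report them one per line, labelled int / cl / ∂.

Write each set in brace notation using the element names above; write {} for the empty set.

open subsets of A: {}; so int(A) = {}
closure: X∖int(X∖A) = X∖{0} = {4, 3, 6, 5, 1, 2}
∂A = {4, 3, 6, 5, 1, 2} minus {} = {4, 3, 6, 5, 1, 2}

int(A) = {}
cl(A)  = {4, 3, 6, 5, 1, 2}
∂A     = {4, 3, 6, 5, 1, 2}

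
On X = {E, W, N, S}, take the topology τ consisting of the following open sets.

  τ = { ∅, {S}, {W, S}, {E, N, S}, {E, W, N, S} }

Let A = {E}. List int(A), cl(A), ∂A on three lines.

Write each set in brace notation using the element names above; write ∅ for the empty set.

open subsets of A: ∅; so int(A) = ∅
closure: X∖int(X∖A) = X∖{W, S} = {E, N}
∂A = {E, N} minus ∅ = {E, N}

int(A) = ∅
cl(A)  = {E, N}
∂A     = {E, N}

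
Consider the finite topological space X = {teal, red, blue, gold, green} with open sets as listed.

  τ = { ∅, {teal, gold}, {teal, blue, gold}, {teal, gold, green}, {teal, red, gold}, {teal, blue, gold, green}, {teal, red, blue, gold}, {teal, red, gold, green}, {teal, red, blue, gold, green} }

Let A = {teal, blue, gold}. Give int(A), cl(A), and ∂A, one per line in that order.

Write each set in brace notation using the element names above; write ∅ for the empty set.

open subsets of A: ∅, {teal, gold}, {teal, blue, gold}; so int(A) = {teal, blue, gold}
closure: X∖int(X∖A) = X∖∅ = {teal, red, blue, gold, green}
∂A = {teal, red, blue, gold, green} minus {teal, blue, gold} = {red, green}

int(A) = {teal, blue, gold}
cl(A)  = {teal, red, blue, gold, green}
∂A     = {red, green}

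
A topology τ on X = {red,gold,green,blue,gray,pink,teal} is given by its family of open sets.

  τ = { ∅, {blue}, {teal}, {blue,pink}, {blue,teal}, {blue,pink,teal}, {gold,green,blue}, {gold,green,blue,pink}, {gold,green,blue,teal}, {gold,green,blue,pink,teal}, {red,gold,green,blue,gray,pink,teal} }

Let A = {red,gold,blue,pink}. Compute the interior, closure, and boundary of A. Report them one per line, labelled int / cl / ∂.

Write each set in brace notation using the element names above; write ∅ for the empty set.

interior: largest open inside A is {blue,pink} (from ∅, {blue}, {blue,pink})
cl via duality: int({green,gray,teal}) = {teal}, so X∖{teal} = {red,gold,green,blue,gray,pink}
cl∖int = {red,gold,green,gray}

int(A) = {blue,pink}
cl(A)  = {red,gold,green,blue,gray,pink}
∂A     = {red,gold,green,gray}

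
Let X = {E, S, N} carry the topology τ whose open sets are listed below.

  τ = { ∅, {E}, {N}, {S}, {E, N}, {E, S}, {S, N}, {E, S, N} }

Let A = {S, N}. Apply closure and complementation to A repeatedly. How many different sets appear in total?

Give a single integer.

closure: X∖int(X∖A) = X∖{E} = {S, N}
Let k=closure and c=complement:
  1. A     = {S, N}
  2. cA    = {E}
— saturated at 2

2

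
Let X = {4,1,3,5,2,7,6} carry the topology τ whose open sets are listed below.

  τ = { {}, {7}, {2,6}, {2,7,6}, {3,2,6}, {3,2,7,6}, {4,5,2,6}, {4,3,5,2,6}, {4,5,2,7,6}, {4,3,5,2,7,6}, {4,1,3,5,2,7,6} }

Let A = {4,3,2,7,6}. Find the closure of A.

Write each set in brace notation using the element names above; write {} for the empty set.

complement {1,5}; its interior {}; cl(A) = X∖{} = {4,1,3,5,2,7,6}

{4,1,3,5,2,7,6}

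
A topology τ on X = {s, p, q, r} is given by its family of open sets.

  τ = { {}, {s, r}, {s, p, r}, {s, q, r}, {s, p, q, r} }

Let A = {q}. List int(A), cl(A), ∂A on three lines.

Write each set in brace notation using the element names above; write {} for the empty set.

int(A) = {}
cl(A)  = {q}
∂A     = {q}

interior: largest open inside A is {} (from {})
cl via duality: int({s, p, r}) = {s, p, r}, so X∖{s, p, r} = {q}
cl∖int = {q}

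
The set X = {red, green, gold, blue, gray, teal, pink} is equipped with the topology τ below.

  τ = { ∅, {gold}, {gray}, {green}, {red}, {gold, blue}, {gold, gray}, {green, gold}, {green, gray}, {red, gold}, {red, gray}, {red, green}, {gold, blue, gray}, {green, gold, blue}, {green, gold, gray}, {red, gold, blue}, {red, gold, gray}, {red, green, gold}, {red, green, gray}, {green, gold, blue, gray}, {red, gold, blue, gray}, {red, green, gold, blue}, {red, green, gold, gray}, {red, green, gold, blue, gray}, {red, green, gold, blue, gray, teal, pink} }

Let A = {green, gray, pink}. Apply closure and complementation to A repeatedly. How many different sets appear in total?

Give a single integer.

6

cl via duality: int({red, gold, blue, teal}) = {red, gold, blue}, so X∖{red, gold, blue} = {green, gray, teal, pink}
Write k for closure, c for complement:
  1. A     = {green, gray, pink}
  2. kA    = {green, gray, teal, pink}
  3. cA    = {red, gold, blue, teal}
  4. ckA   = {red, gold, blue}
  5. kcA   = {red, gold, blue, teal, pink}
  6. ckcA  = {green, gray}
applying k or c yields no new set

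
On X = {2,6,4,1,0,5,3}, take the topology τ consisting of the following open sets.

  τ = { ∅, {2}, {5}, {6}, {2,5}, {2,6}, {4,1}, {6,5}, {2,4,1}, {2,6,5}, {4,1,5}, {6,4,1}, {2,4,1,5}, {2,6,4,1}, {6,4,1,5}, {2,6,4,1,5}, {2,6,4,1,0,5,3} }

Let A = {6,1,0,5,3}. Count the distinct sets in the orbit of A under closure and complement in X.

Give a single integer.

closure: X∖int(X∖A) = X∖{2} = {6,4,1,0,5,3}
Let k=closure and c=complement:
  1. A     = {6,1,0,5,3}
  2. kA    = {6,4,1,0,5,3}
  3. cA    = {2,4}
  4. ckA   = {2}
  5. kcA   = {2,4,1,0,3}
  6. kckA  = {2,0,3}
  7. ckcA  = {6,5}
  8. ckckA = {6,4,1,5}
  9. kckcA = {6,0,5,3}
  10. ckckcA = {2,4,1}
— saturated at 10

10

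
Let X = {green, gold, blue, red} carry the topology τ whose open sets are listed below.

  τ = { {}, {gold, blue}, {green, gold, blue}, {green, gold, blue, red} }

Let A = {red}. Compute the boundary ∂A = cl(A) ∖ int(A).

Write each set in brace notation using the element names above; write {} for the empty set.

{red}

opens ⊆ A: {}; union → int = {}
complement {green, gold, blue}; its interior {green, gold, blue}; cl(A) = X∖{green, gold, blue} = {red}
boundary = {red} ∖ {} = {red}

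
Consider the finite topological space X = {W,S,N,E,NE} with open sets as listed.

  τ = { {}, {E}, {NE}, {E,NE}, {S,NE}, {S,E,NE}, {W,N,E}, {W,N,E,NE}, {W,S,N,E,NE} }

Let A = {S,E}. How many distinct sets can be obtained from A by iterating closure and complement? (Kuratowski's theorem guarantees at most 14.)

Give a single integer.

closure: X∖int(X∖A) = X∖{NE} = {W,S,N,E}
Let k=closure and c=complement:
  1. A     = {S,E}
  2. kA    = {W,S,N,E}
  3. cA    = {W,N,NE}
  4. ckA   = {NE}
  5. kcA   = {W,S,N,NE}
  6. kckA  = {S,NE}
  7. ckcA  = {E}
  8. ckckA = {W,N,E}
— saturated at 8

8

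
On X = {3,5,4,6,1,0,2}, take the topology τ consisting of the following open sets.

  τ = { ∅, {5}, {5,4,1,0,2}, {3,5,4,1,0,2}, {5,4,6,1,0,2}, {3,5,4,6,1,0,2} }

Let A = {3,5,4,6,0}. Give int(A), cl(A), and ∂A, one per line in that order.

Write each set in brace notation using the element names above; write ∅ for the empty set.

int(A) = {5}
cl(A)  = {3,5,4,6,1,0,2}
∂A     = {3,4,6,1,0,2}

open subsets of A: ∅, {5}; so int(A) = {5}
closure: X∖int(X∖A) = X∖∅ = {3,5,4,6,1,0,2}
∂A = {3,5,4,6,1,0,2} minus {5} = {3,4,6,1,0,2}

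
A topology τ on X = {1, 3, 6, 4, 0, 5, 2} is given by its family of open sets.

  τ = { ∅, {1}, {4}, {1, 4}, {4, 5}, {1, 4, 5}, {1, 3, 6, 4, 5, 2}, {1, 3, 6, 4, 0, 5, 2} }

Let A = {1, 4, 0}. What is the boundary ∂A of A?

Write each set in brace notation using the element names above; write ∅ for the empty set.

{3, 6, 0, 5, 2}

interior: largest open inside A is {1, 4} (from ∅, {4}, {1}, {1, 4})
cl via duality: int({3, 6, 5, 2}) = ∅, so X∖∅ = {1, 3, 6, 4, 0, 5, 2}
cl∖int = {3, 6, 0, 5, 2}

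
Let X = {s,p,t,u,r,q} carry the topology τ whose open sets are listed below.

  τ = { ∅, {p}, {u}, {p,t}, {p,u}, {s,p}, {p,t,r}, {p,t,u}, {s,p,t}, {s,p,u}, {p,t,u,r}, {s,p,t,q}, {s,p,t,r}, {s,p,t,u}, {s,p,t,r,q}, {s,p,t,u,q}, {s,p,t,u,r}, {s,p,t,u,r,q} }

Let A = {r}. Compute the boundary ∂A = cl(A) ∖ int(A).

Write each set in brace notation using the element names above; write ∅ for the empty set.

U open, U⊆A: ∅. int(A) = ⋃ = ∅
X∖A={s,p,t,u,q}, int(X∖A)={s,p,t,u,q}, hence cl(A)={r}
∂A: remove int from cl → {r}

{r}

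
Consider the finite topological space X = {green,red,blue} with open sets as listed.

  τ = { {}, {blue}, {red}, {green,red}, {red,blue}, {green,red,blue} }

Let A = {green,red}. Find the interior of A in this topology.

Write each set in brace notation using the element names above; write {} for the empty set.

{green,red}

open subsets of A: {}, {red}, {green,red}; so int(A) = {green,red}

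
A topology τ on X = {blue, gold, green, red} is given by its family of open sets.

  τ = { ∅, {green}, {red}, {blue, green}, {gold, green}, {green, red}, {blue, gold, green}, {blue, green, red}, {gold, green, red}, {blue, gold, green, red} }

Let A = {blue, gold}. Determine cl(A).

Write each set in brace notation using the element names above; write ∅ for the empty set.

{blue, gold}

cl via duality: int({green, red}) = {green, red}, so X∖{green, red} = {blue, gold}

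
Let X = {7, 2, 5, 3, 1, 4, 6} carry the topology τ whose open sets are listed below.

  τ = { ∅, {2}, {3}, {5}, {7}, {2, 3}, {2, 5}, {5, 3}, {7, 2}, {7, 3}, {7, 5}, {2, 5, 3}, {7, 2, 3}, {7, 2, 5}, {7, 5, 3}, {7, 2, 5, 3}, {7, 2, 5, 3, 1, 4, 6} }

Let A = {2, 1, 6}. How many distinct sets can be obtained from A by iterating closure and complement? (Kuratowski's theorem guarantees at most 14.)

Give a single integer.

closure: X∖int(X∖A) = X∖{7, 5, 3} = {2, 1, 4, 6}
Let k=closure and c=complement:
  1. A     = {2, 1, 6}
  2. kA    = {2, 1, 4, 6}
  3. cA    = {7, 5, 3, 4}
  4. ckA   = {7, 5, 3}
  5. kcA   = {7, 5, 3, 1, 4, 6}
  6. ckcA  = {2}
— saturated at 6

6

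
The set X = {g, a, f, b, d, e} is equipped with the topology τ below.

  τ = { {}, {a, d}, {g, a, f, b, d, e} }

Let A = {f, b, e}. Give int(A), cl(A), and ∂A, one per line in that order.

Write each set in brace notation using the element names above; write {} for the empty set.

U open, U⊆A: {}. int(A) = ⋃ = {}
X∖A={g, a, d}, int(X∖A)={a, d}, hence cl(A)={g, f, b, e}
∂A: remove int from cl → {g, f, b, e}

int(A) = {}
cl(A)  = {g, f, b, e}
∂A     = {g, f, b, e}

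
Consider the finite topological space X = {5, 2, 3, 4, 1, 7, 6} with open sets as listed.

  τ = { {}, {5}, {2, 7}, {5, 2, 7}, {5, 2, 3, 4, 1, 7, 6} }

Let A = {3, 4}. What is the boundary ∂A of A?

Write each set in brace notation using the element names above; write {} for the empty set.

{3, 4, 1, 6}

open subsets of A: {}; so int(A) = {}
closure: X∖int(X∖A) = X∖{5, 2, 7} = {3, 4, 1, 6}
∂A = {3, 4, 1, 6} minus {} = {3, 4, 1, 6}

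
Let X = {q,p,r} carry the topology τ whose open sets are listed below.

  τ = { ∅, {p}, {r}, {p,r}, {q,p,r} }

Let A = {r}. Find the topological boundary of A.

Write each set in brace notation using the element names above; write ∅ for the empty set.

open subsets of A: ∅, {r}; so int(A) = {r}
closure: X∖int(X∖A) = X∖{p} = {q,r}
∂A = {q,r} minus {r} = {q}

{q}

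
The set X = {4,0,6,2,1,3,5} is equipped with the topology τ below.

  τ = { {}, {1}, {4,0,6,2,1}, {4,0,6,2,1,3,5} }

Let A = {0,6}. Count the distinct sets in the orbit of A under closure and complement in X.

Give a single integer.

6

cl via duality: int({4,2,1,3,5}) = {1}, so X∖{1} = {4,0,6,2,3,5}
Write k for closure, c for complement:
  1. A     = {0,6}
  2. kA    = {4,0,6,2,3,5}
  3. cA    = {4,2,1,3,5}
  4. ckA   = {1}
  5. kcA   = {4,0,6,2,1,3,5}
  6. ckcA  = {}
applying k or c yields no new set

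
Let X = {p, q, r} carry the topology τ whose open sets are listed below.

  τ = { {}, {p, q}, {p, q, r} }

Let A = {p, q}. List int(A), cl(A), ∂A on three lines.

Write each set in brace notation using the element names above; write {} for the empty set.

int(A) = {p, q}
cl(A)  = {p, q, r}
∂A     = {r}

opens ⊆ A: {}, {p, q}; union → int = {p, q}
complement {r}; its interior {}; cl(A) = X∖{} = {p, q, r}
boundary = {p, q, r} ∖ {p, q} = {r}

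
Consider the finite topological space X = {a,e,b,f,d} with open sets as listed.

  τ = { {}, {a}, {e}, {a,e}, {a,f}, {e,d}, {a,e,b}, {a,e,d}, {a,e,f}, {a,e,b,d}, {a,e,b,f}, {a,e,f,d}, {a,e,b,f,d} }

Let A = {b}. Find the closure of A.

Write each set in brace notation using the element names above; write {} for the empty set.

closure: X∖int(X∖A) = X∖{a,e,f,d} = {b}

{b}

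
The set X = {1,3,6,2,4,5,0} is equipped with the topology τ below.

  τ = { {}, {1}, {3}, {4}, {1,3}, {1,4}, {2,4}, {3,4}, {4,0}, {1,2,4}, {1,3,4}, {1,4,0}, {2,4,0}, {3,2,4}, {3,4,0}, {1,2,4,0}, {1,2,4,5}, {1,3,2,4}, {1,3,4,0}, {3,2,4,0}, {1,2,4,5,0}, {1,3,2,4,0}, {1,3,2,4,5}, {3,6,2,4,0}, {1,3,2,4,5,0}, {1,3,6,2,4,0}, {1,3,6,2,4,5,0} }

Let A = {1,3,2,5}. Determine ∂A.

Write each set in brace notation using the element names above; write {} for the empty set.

{6,2,5}

U open, U⊆A: {}, {1}, {3}, {1,3}. int(A) = ⋃ = {1,3}
X∖A={6,4,0}, int(X∖A)={4,0}, hence cl(A)={1,3,6,2,5}
∂A: remove int from cl → {6,2,5}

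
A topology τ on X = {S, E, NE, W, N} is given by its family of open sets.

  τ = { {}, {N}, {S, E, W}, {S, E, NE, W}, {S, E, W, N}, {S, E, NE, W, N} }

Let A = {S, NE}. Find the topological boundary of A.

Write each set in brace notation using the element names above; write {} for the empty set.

interior: largest open inside A is {} (from {})
cl via duality: int({E, W, N}) = {N}, so X∖{N} = {S, E, NE, W}
cl∖int = {S, E, NE, W}

{S, E, NE, W}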